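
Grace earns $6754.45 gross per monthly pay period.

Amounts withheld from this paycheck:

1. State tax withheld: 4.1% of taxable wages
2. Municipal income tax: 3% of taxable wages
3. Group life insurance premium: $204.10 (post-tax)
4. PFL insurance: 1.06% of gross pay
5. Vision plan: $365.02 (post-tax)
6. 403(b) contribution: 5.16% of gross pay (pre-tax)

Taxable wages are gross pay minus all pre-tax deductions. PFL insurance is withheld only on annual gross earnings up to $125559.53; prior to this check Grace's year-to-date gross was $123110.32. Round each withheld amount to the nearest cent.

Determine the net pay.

$5356.02

403(b) contribution: $6754.45 × 0.0516 = $348.53
Taxable wages = $6754.45 − $348.53 = $6405.92
State tax withheld: $6405.92 × 0.041 = $262.64
Municipal income tax: $6405.92 × 0.03 = $192.18
PFL insurance: only $125559.53 − $123110.32 = $2449.21 of this check is subject → $2449.21 × 0.0106 = $25.96
Group life insurance premium: $204.10
Vision plan: $365.02
Total deductions = $348.53 + $262.64 + $192.18 + $25.96 + $204.10 + $365.02 = $1398.43
Net pay = $6754.45 − $1398.43 = $5356.02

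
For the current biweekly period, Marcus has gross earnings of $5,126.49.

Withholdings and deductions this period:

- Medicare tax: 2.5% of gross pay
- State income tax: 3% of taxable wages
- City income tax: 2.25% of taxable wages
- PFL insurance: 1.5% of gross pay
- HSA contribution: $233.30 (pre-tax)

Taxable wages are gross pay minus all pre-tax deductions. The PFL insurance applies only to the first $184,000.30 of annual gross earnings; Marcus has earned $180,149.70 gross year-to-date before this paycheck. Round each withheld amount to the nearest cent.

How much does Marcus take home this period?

$4,450.37

HSA contribution: $233.30
Taxable wages = $5,126.49 − $233.30 = $4,893.19
City income tax: $4,893.19 × 0.0225 = $110.10
State income tax: $4,893.19 × 0.03 = $146.80
PFL insurance: only $184,000.30 − $180,149.70 = $3,850.60 of this check is subject → $3,850.60 × 0.015 = $57.76
Medicare tax: $5,126.49 × 0.025 = $128.16
Total deductions = $233.30 + $110.10 + $146.80 + $57.76 + $128.16 = $676.12
Net pay = $5,126.49 − $676.12 = $4,450.37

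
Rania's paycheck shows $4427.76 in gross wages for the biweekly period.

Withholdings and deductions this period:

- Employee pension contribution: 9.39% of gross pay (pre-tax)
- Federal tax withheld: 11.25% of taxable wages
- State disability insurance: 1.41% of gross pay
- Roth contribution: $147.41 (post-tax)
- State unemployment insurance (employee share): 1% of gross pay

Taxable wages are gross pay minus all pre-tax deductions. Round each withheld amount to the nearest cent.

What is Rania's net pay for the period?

$3306.52

Employee pension contribution: $4427.76 × 0.0939 = $415.77
Taxable wages = $4427.76 − $415.77 = $4011.99
Federal tax withheld: $4011.99 × 0.1125 = $451.35
State unemployment insurance (employee share): $4427.76 × 0.01 = $44.28
State disability insurance: $4427.76 × 0.0141 = $62.43
Roth contribution: $147.41
Total deductions = $415.77 + $451.35 + $44.28 + $62.43 + $147.41 = $1121.24
Net pay = $4427.76 − $1121.24 = $3306.52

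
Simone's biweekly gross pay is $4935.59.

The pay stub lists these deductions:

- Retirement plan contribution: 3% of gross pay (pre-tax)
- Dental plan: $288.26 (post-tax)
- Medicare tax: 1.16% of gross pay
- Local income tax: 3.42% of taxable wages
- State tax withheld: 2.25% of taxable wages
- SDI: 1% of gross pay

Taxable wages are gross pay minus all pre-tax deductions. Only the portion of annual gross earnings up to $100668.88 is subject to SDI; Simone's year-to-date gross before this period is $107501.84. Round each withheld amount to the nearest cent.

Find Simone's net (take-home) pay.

$4170.56

Retirement plan contribution: $4935.59 × 0.03 = $148.07
Taxable wages = $4935.59 − $148.07 = $4787.52
Local income tax: $4787.52 × 0.0342 = $163.73
State tax withheld: $4787.52 × 0.0225 = $107.72
Medicare tax: $4935.59 × 0.0116 = $57.25
SDI: annual cap $100668.88 already reached (YTD $107501.84), so $0.00
Dental plan: $288.26
Total deductions = $148.07 + $163.73 + $107.72 + $57.25 + $0.00 + $288.26 = $765.03
Net pay = $4935.59 − $765.03 = $4170.56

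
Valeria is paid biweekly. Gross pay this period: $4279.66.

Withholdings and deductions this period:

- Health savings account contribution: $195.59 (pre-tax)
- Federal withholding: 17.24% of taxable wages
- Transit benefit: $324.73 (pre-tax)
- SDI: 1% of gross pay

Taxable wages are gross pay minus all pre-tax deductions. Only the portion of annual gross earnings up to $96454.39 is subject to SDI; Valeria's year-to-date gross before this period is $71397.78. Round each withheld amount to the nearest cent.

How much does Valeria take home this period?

$3068.43

Health savings account contribution: $195.59
Transit benefit: $324.73
Pre-tax total = $195.59 + $324.73 = $520.32
Taxable wages = $4279.66 − $520.32 = $3759.34
Federal withholding: $3759.34 × 0.1724 = $648.11
SDI: cap not yet reached, full $4279.66 is subject → $4279.66 × 0.01 = $42.80
Total deductions = $195.59 + $324.73 + $648.11 + $42.80 = $1211.23
Net pay = $4279.66 − $1211.23 = $3068.43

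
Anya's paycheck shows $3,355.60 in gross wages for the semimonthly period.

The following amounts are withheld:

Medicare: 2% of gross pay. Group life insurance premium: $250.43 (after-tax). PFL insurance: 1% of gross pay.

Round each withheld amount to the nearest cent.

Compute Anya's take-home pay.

$3,004.50

PFL insurance: $3,355.60 × 0.01 = $33.56
Medicare: $3,355.60 × 0.02 = $67.11
Group life insurance premium: $250.43
Total deductions = $33.56 + $67.11 + $250.43 = $351.10
Net pay = $3,355.60 − $351.10 = $3,004.50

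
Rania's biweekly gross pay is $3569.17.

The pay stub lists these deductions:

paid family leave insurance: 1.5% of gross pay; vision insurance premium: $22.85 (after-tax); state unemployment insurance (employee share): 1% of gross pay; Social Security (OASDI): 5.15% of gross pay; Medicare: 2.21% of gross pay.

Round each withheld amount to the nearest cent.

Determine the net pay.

Medicare: $3569.17 × 0.0221 = $78.88
State unemployment insurance (employee share): $3569.17 × 0.01 = $35.69
Paid family leave insurance: $3569.17 × 0.015 = $53.54
Social Security (OASDI): $3569.17 × 0.0515 = $183.81
Vision insurance premium: $22.85
Total deductions = $78.88 + $35.69 + $53.54 + $183.81 + $22.85 = $374.77
Net pay = $3569.17 − $374.77 = $3194.40

$3194.40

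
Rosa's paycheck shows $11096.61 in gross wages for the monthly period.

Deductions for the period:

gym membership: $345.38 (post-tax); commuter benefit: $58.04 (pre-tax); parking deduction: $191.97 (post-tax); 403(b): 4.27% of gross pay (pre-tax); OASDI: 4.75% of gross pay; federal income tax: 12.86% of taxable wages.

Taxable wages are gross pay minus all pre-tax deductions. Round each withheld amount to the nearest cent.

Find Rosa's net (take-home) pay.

403(b): $11096.61 × 0.0427 = $473.83
Commuter benefit: $58.04
Pre-tax total = $473.83 + $58.04 = $531.87
Taxable wages = $11096.61 − $531.87 = $10564.74
Federal income tax: $10564.74 × 0.1286 = $1358.63
OASDI: $11096.61 × 0.0475 = $527.09
Parking deduction: $191.97
Gym membership: $345.38
Total deductions = $473.83 + $58.04 + $1358.63 + $527.09 + $191.97 + $345.38 = $2954.94
Net pay = $11096.61 − $2954.94 = $8141.67

$8141.67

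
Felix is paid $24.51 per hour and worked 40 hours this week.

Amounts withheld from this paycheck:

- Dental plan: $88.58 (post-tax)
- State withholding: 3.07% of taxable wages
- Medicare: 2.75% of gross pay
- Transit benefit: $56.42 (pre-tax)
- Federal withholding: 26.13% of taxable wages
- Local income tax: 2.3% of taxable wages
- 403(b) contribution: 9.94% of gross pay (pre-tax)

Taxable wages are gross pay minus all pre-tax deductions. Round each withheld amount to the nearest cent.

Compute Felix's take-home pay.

$450.64

Gross pay: 40 × $24.51 = $980.40
Transit benefit: $56.42
403(b) contribution: $980.40 × 0.0994 = $97.45
Pre-tax total = $56.42 + $97.45 = $153.87
Taxable wages = $980.40 − $153.87 = $826.53
Federal withholding: $826.53 × 0.2613 = $215.97
State withholding: $826.53 × 0.0307 = $25.37
Local income tax: $826.53 × 0.023 = $19.01
Medicare: $980.40 × 0.0275 = $26.96
Dental plan: $88.58
Total deductions = $56.42 + $97.45 + $215.97 + $25.37 + $19.01 + $26.96 + $88.58 = $529.76
Net pay = $980.40 − $529.76 = $450.64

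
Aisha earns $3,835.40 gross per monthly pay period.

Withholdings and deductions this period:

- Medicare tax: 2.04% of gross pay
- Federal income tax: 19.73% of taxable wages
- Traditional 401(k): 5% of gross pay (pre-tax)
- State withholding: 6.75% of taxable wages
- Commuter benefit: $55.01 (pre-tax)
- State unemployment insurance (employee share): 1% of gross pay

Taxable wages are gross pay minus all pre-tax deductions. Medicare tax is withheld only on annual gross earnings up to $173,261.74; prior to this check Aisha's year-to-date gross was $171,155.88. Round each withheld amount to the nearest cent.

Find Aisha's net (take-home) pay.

Traditional 401(k): $3,835.40 × 0.05 = $191.77
Commuter benefit: $55.01
Pre-tax total = $191.77 + $55.01 = $246.78
Taxable wages = $3,835.40 − $246.78 = $3,588.62
State withholding: $3,588.62 × 0.0675 = $242.23
Federal income tax: $3,588.62 × 0.1973 = $708.03
State unemployment insurance (employee share): $3,835.40 × 0.01 = $38.35
Medicare tax: only $173,261.74 − $171,155.88 = $2,105.86 of this check is subject → $2,105.86 × 0.0204 = $42.96
Total deductions = $191.77 + $55.01 + $242.23 + $708.03 + $38.35 + $42.96 = $1,278.35
Net pay = $3,835.40 − $1,278.35 = $2,557.05

$2,557.05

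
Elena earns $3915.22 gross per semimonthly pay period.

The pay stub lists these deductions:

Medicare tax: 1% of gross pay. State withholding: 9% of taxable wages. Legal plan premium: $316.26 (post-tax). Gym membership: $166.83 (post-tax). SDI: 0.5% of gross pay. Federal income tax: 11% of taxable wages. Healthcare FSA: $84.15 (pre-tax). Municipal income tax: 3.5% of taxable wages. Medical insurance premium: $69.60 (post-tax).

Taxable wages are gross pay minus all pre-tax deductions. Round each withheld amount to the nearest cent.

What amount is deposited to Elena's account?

Healthcare FSA: $84.15
Taxable wages = $3915.22 − $84.15 = $3831.07
State withholding: $3831.07 × 0.09 = $344.80
Federal income tax: $3831.07 × 0.11 = $421.42
Municipal income tax: $3831.07 × 0.035 = $134.09
Medicare tax: $3915.22 × 0.01 = $39.15
SDI: $3915.22 × 0.005 = $19.58
Gym membership: $166.83
Legal plan premium: $316.26
Medical insurance premium: $69.60
Total deductions = $84.15 + $344.80 + $421.42 + $134.09 + $39.15 + $19.58 + $166.83 + $316.26 + $69.60 = $1595.88
Net pay = $3915.22 − $1595.88 = $2319.34

$2319.34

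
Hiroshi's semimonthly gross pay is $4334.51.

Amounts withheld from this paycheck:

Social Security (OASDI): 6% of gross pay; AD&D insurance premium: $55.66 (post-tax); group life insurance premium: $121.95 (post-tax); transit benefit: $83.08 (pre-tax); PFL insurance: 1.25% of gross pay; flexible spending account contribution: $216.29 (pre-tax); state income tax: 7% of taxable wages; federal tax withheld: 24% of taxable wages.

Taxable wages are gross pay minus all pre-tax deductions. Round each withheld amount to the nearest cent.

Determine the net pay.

Flexible spending account contribution: $216.29
Transit benefit: $83.08
Pre-tax total = $216.29 + $83.08 = $299.37
Taxable wages = $4334.51 − $299.37 = $4035.14
Federal tax withheld: $4035.14 × 0.24 = $968.43
State income tax: $4035.14 × 0.07 = $282.46
PFL insurance: $4334.51 × 0.0125 = $54.18
Social Security (OASDI): $4334.51 × 0.06 = $260.07
AD&D insurance premium: $55.66
Group life insurance premium: $121.95
Total deductions = $216.29 + $83.08 + $968.43 + $282.46 + $54.18 + $260.07 + $55.66 + $121.95 = $2042.12
Net pay = $4334.51 − $2042.12 = $2292.39

$2292.39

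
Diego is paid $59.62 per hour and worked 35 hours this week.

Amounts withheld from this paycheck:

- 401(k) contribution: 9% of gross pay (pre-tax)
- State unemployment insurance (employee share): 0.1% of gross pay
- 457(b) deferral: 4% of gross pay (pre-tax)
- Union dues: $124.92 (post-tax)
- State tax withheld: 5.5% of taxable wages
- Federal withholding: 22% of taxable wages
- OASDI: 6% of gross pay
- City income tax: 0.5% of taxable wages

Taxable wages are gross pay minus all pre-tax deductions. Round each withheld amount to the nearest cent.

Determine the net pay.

Gross pay: 35 × $59.62 = $2,086.70
457(b) deferral: $2,086.70 × 0.04 = $83.47
401(k) contribution: $2,086.70 × 0.09 = $187.80
Pre-tax total = $83.47 + $187.80 = $271.27
Taxable wages = $2,086.70 − $271.27 = $1,815.43
Federal withholding: $1,815.43 × 0.22 = $399.39
City income tax: $1,815.43 × 0.005 = $9.08
State tax withheld: $1,815.43 × 0.055 = $99.85
State unemployment insurance (employee share): $2,086.70 × 0.001 = $2.09
OASDI: $2,086.70 × 0.06 = $125.20
Union dues: $124.92
Total deductions = $83.47 + $187.80 + $399.39 + $9.08 + $99.85 + $2.09 + $125.20 + $124.92 = $1,031.80
Net pay = $2,086.70 − $1,031.80 = $1,054.90

$1,054.90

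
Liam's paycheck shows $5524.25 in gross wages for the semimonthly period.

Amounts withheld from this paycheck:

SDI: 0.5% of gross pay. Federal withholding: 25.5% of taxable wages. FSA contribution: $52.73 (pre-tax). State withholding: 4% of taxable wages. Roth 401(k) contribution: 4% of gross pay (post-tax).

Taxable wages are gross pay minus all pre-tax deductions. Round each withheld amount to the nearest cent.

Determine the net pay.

FSA contribution: $52.73
Taxable wages = $5524.25 − $52.73 = $5471.52
Federal withholding: $5471.52 × 0.255 = $1395.24
State withholding: $5471.52 × 0.04 = $218.86
SDI: $5524.25 × 0.005 = $27.62
Roth 401(k) contribution: $5524.25 × 0.04 = $220.97
Total deductions = $52.73 + $1395.24 + $218.86 + $27.62 + $220.97 = $1915.42
Net pay = $5524.25 − $1915.42 = $3608.83

$3608.83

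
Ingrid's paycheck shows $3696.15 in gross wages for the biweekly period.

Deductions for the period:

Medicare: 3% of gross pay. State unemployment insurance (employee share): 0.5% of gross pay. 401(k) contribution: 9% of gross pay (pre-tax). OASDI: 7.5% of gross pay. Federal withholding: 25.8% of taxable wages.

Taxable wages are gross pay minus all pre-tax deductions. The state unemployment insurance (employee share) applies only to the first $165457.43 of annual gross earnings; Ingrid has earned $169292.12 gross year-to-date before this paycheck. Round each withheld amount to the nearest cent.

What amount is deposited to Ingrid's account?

$2107.63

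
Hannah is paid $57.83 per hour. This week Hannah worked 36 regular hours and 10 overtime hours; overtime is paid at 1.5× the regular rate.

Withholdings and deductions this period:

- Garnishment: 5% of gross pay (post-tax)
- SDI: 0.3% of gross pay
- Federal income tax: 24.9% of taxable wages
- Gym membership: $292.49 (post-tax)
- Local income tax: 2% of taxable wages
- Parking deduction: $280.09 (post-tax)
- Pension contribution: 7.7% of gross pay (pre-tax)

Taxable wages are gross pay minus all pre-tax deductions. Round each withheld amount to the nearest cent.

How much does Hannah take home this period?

$1,261.05

Regular pay: 36 × $57.83 = $2,081.88
Overtime pay: 10 × $57.83 × 1.5 = $867.45
Gross pay = $2,081.88 + $867.45 = $2,949.33
Pension contribution: $2,949.33 × 0.077 = $227.10
Taxable wages = $2,949.33 − $227.10 = $2,722.23
Federal income tax: $2,722.23 × 0.249 = $677.84
Local income tax: $2,722.23 × 0.02 = $54.44
SDI: $2,949.33 × 0.003 = $8.85
Parking deduction: $280.09
Garnishment: $2,949.33 × 0.05 = $147.47
Gym membership: $292.49
Total deductions = $227.10 + $677.84 + $54.44 + $8.85 + $280.09 + $147.47 + $292.49 = $1,688.28
Net pay = $2,949.33 − $1,688.28 = $1,261.05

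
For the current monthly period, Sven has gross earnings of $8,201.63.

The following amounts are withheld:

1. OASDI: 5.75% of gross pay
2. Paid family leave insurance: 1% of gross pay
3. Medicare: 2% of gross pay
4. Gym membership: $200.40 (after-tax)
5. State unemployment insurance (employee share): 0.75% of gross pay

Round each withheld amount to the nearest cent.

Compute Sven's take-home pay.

Medicare: $8,201.63 × 0.02 = $164.03
Paid family leave insurance: $8,201.63 × 0.01 = $82.02
State unemployment insurance (employee share): $8,201.63 × 0.0075 = $61.51
OASDI: $8,201.63 × 0.0575 = $471.59
Gym membership: $200.40
Total deductions = $164.03 + $82.02 + $61.51 + $471.59 + $200.40 = $979.55
Net pay = $8,201.63 − $979.55 = $7,222.08

$7,222.08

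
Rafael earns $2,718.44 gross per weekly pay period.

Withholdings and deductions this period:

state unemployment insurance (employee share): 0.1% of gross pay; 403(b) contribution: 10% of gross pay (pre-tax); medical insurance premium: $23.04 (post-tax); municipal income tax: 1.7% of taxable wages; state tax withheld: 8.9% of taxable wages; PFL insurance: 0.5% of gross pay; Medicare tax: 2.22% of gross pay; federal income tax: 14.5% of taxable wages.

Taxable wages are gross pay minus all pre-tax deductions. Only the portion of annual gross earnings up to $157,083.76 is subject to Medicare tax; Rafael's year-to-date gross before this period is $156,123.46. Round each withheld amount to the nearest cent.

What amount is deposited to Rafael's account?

$1,771.83

403(b) contribution: $2,718.44 × 0.1 = $271.84
Taxable wages = $2,718.44 − $271.84 = $2,446.60
State tax withheld: $2,446.60 × 0.089 = $217.75
Federal income tax: $2,446.60 × 0.145 = $354.76
Municipal income tax: $2,446.60 × 0.017 = $41.59
State unemployment insurance (employee share): $2,718.44 × 0.001 = $2.72
PFL insurance: $2,718.44 × 0.005 = $13.59
Medicare tax: only $157,083.76 − $156,123.46 = $960.30 of this check is subject → $960.30 × 0.0222 = $21.32
Medical insurance premium: $23.04
Total deductions = $271.84 + $217.75 + $354.76 + $41.59 + $2.72 + $13.59 + $21.32 + $23.04 = $946.61
Net pay = $2,718.44 − $946.61 = $1,771.83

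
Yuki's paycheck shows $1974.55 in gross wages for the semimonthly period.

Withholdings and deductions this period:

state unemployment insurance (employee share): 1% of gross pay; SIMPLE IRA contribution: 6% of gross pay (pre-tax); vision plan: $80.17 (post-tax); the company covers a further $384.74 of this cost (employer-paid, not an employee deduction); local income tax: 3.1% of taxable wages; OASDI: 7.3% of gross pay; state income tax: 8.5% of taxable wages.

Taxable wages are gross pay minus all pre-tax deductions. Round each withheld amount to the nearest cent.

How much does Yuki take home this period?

$1396.71

SIMPLE IRA contribution: $1974.55 × 0.06 = $118.47
Taxable wages = $1974.55 − $118.47 = $1856.08
Local income tax: $1856.08 × 0.031 = $57.54
State income tax: $1856.08 × 0.085 = $157.77
State unemployment insurance (employee share): $1974.55 × 0.01 = $19.75
OASDI: $1974.55 × 0.073 = $144.14
Vision plan: $80.17
(Employer's $384.74 toward vision plan is not withheld from the employee.)
Total deductions = $118.47 + $57.54 + $157.77 + $19.75 + $144.14 + $80.17 = $577.84
Net pay = $1974.55 − $577.84 = $1396.71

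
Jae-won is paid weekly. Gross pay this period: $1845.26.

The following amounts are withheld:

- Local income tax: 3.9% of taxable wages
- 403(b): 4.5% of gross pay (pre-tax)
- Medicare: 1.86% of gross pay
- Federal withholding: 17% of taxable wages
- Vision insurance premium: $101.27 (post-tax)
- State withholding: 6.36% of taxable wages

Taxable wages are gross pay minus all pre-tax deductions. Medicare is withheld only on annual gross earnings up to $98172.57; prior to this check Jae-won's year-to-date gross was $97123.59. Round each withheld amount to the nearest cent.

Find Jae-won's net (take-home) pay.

$1161.05

403(b): $1845.26 × 0.045 = $83.04
Taxable wages = $1845.26 − $83.04 = $1762.22
Federal withholding: $1762.22 × 0.17 = $299.58
State withholding: $1762.22 × 0.0636 = $112.08
Local income tax: $1762.22 × 0.039 = $68.73
Medicare: only $98172.57 − $97123.59 = $1048.98 of this check is subject → $1048.98 × 0.0186 = $19.51
Vision insurance premium: $101.27
Total deductions = $83.04 + $299.58 + $112.08 + $68.73 + $19.51 + $101.27 = $684.21
Net pay = $1845.26 − $684.21 = $1161.05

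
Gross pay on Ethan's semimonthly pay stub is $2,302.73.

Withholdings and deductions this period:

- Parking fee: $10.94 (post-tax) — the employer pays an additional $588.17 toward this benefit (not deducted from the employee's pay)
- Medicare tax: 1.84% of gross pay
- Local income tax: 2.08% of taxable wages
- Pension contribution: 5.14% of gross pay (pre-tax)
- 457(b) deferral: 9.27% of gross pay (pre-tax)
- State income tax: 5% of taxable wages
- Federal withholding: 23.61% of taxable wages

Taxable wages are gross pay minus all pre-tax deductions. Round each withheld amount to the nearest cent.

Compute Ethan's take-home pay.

Pension contribution: $2,302.73 × 0.0514 = $118.36
457(b) deferral: $2,302.73 × 0.0927 = $213.46
Pre-tax total = $118.36 + $213.46 = $331.82
Taxable wages = $2,302.73 − $331.82 = $1,970.91
Local income tax: $1,970.91 × 0.0208 = $40.99
Federal withholding: $1,970.91 × 0.2361 = $465.33
State income tax: $1,970.91 × 0.05 = $98.55
Medicare tax: $2,302.73 × 0.0184 = $42.37
Parking fee: $10.94
(Employer's $588.17 toward parking fee is not withheld from the employee.)
Total deductions = $118.36 + $213.46 + $40.99 + $465.33 + $98.55 + $42.37 + $10.94 = $990.00
Net pay = $2,302.73 − $990.00 = $1,312.73

$1,312.73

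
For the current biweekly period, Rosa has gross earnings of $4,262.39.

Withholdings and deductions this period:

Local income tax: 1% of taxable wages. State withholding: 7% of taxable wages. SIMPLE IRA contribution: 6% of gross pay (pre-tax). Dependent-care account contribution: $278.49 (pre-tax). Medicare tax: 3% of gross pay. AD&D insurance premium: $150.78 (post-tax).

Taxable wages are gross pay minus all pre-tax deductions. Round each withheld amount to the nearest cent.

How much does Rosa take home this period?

$3,151.26

SIMPLE IRA contribution: $4,262.39 × 0.06 = $255.74
Dependent-care account contribution: $278.49
Pre-tax total = $255.74 + $278.49 = $534.23
Taxable wages = $4,262.39 − $534.23 = $3,728.16
Local income tax: $3,728.16 × 0.01 = $37.28
State withholding: $3,728.16 × 0.07 = $260.97
Medicare tax: $4,262.39 × 0.03 = $127.87
AD&D insurance premium: $150.78
Total deductions = $255.74 + $278.49 + $37.28 + $260.97 + $127.87 + $150.78 = $1,111.13
Net pay = $4,262.39 − $1,111.13 = $3,151.26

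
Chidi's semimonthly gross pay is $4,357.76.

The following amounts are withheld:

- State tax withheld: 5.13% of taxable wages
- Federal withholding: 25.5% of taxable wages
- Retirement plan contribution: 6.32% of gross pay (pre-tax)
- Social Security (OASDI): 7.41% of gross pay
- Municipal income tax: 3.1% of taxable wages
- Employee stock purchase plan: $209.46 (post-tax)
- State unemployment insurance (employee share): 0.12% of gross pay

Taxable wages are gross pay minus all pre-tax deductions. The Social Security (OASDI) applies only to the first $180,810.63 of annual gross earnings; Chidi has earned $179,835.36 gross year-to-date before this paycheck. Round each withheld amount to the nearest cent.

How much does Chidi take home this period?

Retirement plan contribution: $4,357.76 × 0.0632 = $275.41
Taxable wages = $4,357.76 − $275.41 = $4,082.35
Municipal income tax: $4,082.35 × 0.031 = $126.55
State tax withheld: $4,082.35 × 0.0513 = $209.42
Federal withholding: $4,082.35 × 0.255 = $1,041.00
Social Security (OASDI): only $180,810.63 − $179,835.36 = $975.27 of this check is subject → $975.27 × 0.0741 = $72.27
State unemployment insurance (employee share): $4,357.76 × 0.0012 = $5.23
Employee stock purchase plan: $209.46
Total deductions = $275.41 + $126.55 + $209.42 + $1,041.00 + $72.27 + $5.23 + $209.46 = $1,939.34
Net pay = $4,357.76 − $1,939.34 = $2,418.42

$2,418.42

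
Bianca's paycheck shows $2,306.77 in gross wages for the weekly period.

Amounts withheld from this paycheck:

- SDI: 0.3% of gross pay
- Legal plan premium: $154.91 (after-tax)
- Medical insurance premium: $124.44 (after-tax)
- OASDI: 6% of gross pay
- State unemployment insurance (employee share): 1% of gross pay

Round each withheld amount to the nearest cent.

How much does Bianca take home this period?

$1,859.02

State unemployment insurance (employee share): $2,306.77 × 0.01 = $23.07
OASDI: $2,306.77 × 0.06 = $138.41
SDI: $2,306.77 × 0.003 = $6.92
Legal plan premium: $154.91
Medical insurance premium: $124.44
Total deductions = $23.07 + $138.41 + $6.92 + $154.91 + $124.44 = $447.75
Net pay = $2,306.77 − $447.75 = $1,859.02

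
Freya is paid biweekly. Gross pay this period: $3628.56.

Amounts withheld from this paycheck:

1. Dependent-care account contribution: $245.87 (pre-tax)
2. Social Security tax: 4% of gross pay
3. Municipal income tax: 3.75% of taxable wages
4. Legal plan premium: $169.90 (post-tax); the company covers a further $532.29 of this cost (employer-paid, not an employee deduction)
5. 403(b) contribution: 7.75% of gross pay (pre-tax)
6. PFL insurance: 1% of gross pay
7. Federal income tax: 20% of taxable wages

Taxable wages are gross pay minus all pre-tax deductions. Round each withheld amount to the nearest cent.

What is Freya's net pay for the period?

403(b) contribution: $3628.56 × 0.0775 = $281.21
Dependent-care account contribution: $245.87
Pre-tax total = $281.21 + $245.87 = $527.08
Taxable wages = $3628.56 − $527.08 = $3101.48
Municipal income tax: $3101.48 × 0.0375 = $116.31
Federal income tax: $3101.48 × 0.2 = $620.30
PFL insurance: $3628.56 × 0.01 = $36.29
Social Security tax: $3628.56 × 0.04 = $145.14
Legal plan premium: $169.90
(Employer's $532.29 toward legal plan premium is not withheld from the employee.)
Total deductions = $281.21 + $245.87 + $116.31 + $620.30 + $36.29 + $145.14 + $169.90 = $1615.02
Net pay = $3628.56 − $1615.02 = $2013.54

$2013.54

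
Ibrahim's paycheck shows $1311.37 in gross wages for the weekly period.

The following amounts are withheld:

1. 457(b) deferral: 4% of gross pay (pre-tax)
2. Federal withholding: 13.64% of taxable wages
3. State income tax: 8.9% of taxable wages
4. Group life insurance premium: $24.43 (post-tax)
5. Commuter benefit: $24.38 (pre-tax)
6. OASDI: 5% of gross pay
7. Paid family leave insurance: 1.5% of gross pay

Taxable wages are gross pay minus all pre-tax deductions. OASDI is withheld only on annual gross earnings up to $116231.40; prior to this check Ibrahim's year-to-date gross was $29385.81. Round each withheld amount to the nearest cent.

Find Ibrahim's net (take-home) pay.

$846.61

Commuter benefit: $24.38
457(b) deferral: $1311.37 × 0.04 = $52.45
Pre-tax total = $24.38 + $52.45 = $76.83
Taxable wages = $1311.37 − $76.83 = $1234.54
State income tax: $1234.54 × 0.089 = $109.87
Federal withholding: $1234.54 × 0.1364 = $168.39
Paid family leave insurance: $1311.37 × 0.015 = $19.67
OASDI: cap not yet reached, full $1311.37 is subject → $1311.37 × 0.05 = $65.57
Group life insurance premium: $24.43
Total deductions = $24.38 + $52.45 + $109.87 + $168.39 + $19.67 + $65.57 + $24.43 = $464.76
Net pay = $1311.37 − $464.76 = $846.61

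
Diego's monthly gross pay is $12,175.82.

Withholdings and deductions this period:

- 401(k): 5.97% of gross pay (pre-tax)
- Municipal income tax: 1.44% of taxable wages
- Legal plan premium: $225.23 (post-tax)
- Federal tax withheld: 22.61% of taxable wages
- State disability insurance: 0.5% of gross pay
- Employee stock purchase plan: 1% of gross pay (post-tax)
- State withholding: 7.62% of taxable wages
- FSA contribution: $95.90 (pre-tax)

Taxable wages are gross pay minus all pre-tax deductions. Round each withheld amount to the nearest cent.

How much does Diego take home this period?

401(k): $12,175.82 × 0.0597 = $726.90
FSA contribution: $95.90
Pre-tax total = $726.90 + $95.90 = $822.80
Taxable wages = $12,175.82 − $822.80 = $11,353.02
Municipal income tax: $11,353.02 × 0.0144 = $163.48
Federal tax withheld: $11,353.02 × 0.2261 = $2,566.92
State withholding: $11,353.02 × 0.0762 = $865.10
State disability insurance: $12,175.82 × 0.005 = $60.88
Legal plan premium: $225.23
Employee stock purchase plan: $12,175.82 × 0.01 = $121.76
Total deductions = $726.90 + $95.90 + $163.48 + $2,566.92 + $865.10 + $60.88 + $225.23 + $121.76 = $4,826.17
Net pay = $12,175.82 − $4,826.17 = $7,349.65

$7,349.65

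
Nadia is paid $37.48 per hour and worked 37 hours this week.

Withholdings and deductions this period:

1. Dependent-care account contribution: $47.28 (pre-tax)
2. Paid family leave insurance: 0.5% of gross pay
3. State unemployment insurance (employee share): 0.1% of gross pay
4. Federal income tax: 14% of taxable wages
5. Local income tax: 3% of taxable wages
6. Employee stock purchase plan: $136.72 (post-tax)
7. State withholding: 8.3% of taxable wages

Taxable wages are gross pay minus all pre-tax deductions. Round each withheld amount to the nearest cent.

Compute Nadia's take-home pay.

$855.55

Gross pay: 37 × $37.48 = $1386.76
Dependent-care account contribution: $47.28
Taxable wages = $1386.76 − $47.28 = $1339.48
State withholding: $1339.48 × 0.083 = $111.18
Federal income tax: $1339.48 × 0.14 = $187.53
Local income tax: $1339.48 × 0.03 = $40.18
Paid family leave insurance: $1386.76 × 0.005 = $6.93
State unemployment insurance (employee share): $1386.76 × 0.001 = $1.39
Employee stock purchase plan: $136.72
Total deductions = $47.28 + $111.18 + $187.53 + $40.18 + $6.93 + $1.39 + $136.72 = $531.21
Net pay = $1386.76 − $531.21 = $855.55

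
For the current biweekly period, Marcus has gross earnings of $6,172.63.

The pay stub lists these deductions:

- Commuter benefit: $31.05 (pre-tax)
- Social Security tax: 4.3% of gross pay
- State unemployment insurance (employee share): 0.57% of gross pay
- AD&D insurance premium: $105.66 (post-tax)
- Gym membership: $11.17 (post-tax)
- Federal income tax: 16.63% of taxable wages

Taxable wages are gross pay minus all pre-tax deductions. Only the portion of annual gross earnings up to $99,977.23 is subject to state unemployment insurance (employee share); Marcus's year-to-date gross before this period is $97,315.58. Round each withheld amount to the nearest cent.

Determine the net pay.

$4,722.82

Commuter benefit: $31.05
Taxable wages = $6,172.63 − $31.05 = $6,141.58
Federal income tax: $6,141.58 × 0.1663 = $1,021.34
Social Security tax: $6,172.63 × 0.043 = $265.42
State unemployment insurance (employee share): only $99,977.23 − $97,315.58 = $2,661.65 of this check is subject → $2,661.65 × 0.0057 = $15.17
AD&D insurance premium: $105.66
Gym membership: $11.17
Total deductions = $31.05 + $1,021.34 + $265.42 + $15.17 + $105.66 + $11.17 = $1,449.81
Net pay = $6,172.63 − $1,449.81 = $4,722.82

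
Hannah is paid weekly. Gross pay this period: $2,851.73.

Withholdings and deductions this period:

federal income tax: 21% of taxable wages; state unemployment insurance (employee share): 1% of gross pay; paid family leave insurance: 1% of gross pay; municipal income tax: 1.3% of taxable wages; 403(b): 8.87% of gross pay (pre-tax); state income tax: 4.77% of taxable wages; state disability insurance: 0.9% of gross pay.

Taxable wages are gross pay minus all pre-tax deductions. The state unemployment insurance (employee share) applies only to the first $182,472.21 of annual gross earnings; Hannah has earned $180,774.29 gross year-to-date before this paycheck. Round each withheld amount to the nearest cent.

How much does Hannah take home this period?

403(b): $2,851.73 × 0.0887 = $252.95
Taxable wages = $2,851.73 − $252.95 = $2,598.78
Federal income tax: $2,598.78 × 0.21 = $545.74
State income tax: $2,598.78 × 0.0477 = $123.96
Municipal income tax: $2,598.78 × 0.013 = $33.78
State disability insurance: $2,851.73 × 0.009 = $25.67
State unemployment insurance (employee share): only $182,472.21 − $180,774.29 = $1,697.92 of this check is subject → $1,697.92 × 0.01 = $16.98
Paid family leave insurance: $2,851.73 × 0.01 = $28.52
Total deductions = $252.95 + $545.74 + $123.96 + $33.78 + $25.67 + $16.98 + $28.52 = $1,027.60
Net pay = $2,851.73 − $1,027.60 = $1,824.13

$1,824.13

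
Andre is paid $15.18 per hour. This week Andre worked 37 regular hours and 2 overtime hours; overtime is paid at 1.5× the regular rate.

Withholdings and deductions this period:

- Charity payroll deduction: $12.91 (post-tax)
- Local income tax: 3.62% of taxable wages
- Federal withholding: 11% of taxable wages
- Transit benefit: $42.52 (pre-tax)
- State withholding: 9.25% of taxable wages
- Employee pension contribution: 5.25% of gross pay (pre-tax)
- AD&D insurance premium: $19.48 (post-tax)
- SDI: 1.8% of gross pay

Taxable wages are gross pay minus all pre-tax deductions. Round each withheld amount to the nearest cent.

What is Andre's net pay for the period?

Regular pay: 37 × $15.18 = $561.66
Overtime pay: 2 × $15.18 × 1.5 = $45.54
Gross pay = $561.66 + $45.54 = $607.20
Employee pension contribution: $607.20 × 0.0525 = $31.88
Transit benefit: $42.52
Pre-tax total = $31.88 + $42.52 = $74.40
Taxable wages = $607.20 − $74.40 = $532.80
State withholding: $532.80 × 0.0925 = $49.28
Local income tax: $532.80 × 0.0362 = $19.29
Federal withholding: $532.80 × 0.11 = $58.61
SDI: $607.20 × 0.018 = $10.93
Charity payroll deduction: $12.91
AD&D insurance premium: $19.48
Total deductions = $31.88 + $42.52 + $49.28 + $19.29 + $58.61 + $10.93 + $12.91 + $19.48 = $244.90
Net pay = $607.20 − $244.90 = $362.30

$362.30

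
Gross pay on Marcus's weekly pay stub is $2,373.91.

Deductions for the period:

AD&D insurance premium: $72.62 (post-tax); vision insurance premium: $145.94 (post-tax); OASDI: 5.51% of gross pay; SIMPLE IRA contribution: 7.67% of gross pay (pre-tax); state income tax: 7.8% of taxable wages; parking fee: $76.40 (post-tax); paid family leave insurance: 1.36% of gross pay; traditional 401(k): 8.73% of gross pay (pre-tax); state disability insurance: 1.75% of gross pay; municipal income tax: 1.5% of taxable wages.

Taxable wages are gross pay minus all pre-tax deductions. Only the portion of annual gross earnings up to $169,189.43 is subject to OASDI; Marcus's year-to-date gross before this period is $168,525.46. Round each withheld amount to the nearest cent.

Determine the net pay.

$1,394.65

Traditional 401(k): $2,373.91 × 0.0873 = $207.24
SIMPLE IRA contribution: $2,373.91 × 0.0767 = $182.08
Pre-tax total = $207.24 + $182.08 = $389.32
Taxable wages = $2,373.91 − $389.32 = $1,984.59
State income tax: $1,984.59 × 0.078 = $154.80
Municipal income tax: $1,984.59 × 0.015 = $29.77
Paid family leave insurance: $2,373.91 × 0.0136 = $32.29
OASDI: only $169,189.43 − $168,525.46 = $663.97 of this check is subject → $663.97 × 0.0551 = $36.58
State disability insurance: $2,373.91 × 0.0175 = $41.54
Vision insurance premium: $145.94
AD&D insurance premium: $72.62
Parking fee: $76.40
Total deductions = $207.24 + $182.08 + $154.80 + $29.77 + $32.29 + $36.58 + $41.54 + $145.94 + $72.62 + $76.40 = $979.26
Net pay = $2,373.91 − $979.26 = $1,394.65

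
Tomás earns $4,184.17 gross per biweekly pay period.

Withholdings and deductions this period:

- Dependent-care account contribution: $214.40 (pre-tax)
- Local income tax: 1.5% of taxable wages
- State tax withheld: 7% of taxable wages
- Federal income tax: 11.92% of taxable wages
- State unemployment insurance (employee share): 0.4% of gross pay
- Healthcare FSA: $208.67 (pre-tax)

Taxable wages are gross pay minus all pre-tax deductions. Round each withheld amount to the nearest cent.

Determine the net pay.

Dependent-care account contribution: $214.40
Healthcare FSA: $208.67
Pre-tax total = $214.40 + $208.67 = $423.07
Taxable wages = $4,184.17 − $423.07 = $3,761.10
Local income tax: $3,761.10 × 0.015 = $56.42
Federal income tax: $3,761.10 × 0.1192 = $448.32
State tax withheld: $3,761.10 × 0.07 = $263.28
State unemployment insurance (employee share): $4,184.17 × 0.004 = $16.74
Total deductions = $214.40 + $208.67 + $56.42 + $448.32 + $263.28 + $16.74 = $1,207.83
Net pay = $4,184.17 − $1,207.83 = $2,976.34

$2,976.34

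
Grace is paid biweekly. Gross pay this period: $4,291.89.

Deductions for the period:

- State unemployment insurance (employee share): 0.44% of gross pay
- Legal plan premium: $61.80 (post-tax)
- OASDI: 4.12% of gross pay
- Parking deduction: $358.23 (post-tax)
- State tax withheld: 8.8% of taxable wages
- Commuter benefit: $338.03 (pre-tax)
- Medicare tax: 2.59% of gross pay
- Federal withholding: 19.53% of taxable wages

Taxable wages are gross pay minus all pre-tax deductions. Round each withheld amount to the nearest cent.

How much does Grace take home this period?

$2,106.83

Commuter benefit: $338.03
Taxable wages = $4,291.89 − $338.03 = $3,953.86
Federal withholding: $3,953.86 × 0.1953 = $772.19
State tax withheld: $3,953.86 × 0.088 = $347.94
Medicare tax: $4,291.89 × 0.0259 = $111.16
State unemployment insurance (employee share): $4,291.89 × 0.0044 = $18.88
OASDI: $4,291.89 × 0.0412 = $176.83
Legal plan premium: $61.80
Parking deduction: $358.23
Total deductions = $338.03 + $772.19 + $347.94 + $111.16 + $18.88 + $176.83 + $61.80 + $358.23 = $2,185.06
Net pay = $4,291.89 − $2,185.06 = $2,106.83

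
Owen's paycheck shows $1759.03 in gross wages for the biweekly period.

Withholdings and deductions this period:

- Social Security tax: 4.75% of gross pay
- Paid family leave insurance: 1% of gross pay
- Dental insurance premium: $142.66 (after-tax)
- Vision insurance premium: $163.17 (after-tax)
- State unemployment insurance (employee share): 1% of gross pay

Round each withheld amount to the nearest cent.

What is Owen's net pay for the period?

State unemployment insurance (employee share): $1759.03 × 0.01 = $17.59
Paid family leave insurance: $1759.03 × 0.01 = $17.59
Social Security tax: $1759.03 × 0.0475 = $83.55
Dental insurance premium: $142.66
Vision insurance premium: $163.17
Total deductions = $17.59 + $17.59 + $83.55 + $142.66 + $163.17 = $424.56
Net pay = $1759.03 − $424.56 = $1334.47

$1334.47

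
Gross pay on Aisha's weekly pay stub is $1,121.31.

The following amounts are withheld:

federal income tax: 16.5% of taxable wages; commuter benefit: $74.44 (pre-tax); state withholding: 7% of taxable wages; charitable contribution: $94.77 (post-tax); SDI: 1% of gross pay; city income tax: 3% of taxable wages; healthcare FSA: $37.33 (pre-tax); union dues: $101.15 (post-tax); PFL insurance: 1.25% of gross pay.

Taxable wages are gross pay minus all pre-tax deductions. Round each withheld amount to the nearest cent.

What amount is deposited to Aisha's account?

$520.86

Commuter benefit: $74.44
Healthcare FSA: $37.33
Pre-tax total = $74.44 + $37.33 = $111.77
Taxable wages = $1,121.31 − $111.77 = $1,009.54
State withholding: $1,009.54 × 0.07 = $70.67
Federal income tax: $1,009.54 × 0.165 = $166.57
City income tax: $1,009.54 × 0.03 = $30.29
PFL insurance: $1,121.31 × 0.0125 = $14.02
SDI: $1,121.31 × 0.01 = $11.21
Union dues: $101.15
Charitable contribution: $94.77
Total deductions = $74.44 + $37.33 + $70.67 + $166.57 + $30.29 + $14.02 + $11.21 + $101.15 + $94.77 = $600.45
Net pay = $1,121.31 − $600.45 = $520.86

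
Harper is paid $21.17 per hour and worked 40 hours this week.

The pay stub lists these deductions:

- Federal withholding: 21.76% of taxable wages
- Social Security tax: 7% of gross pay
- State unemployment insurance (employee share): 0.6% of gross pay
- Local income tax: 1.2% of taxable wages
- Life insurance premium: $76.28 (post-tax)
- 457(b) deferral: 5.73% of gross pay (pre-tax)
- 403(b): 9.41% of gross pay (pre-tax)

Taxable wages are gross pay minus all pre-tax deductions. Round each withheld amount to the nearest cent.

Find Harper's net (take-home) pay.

Gross pay: 40 × $21.17 = $846.80
403(b): $846.80 × 0.0941 = $79.68
457(b) deferral: $846.80 × 0.0573 = $48.52
Pre-tax total = $79.68 + $48.52 = $128.20
Taxable wages = $846.80 − $128.20 = $718.60
Local income tax: $718.60 × 0.012 = $8.62
Federal withholding: $718.60 × 0.2176 = $156.37
State unemployment insurance (employee share): $846.80 × 0.006 = $5.08
Social Security tax: $846.80 × 0.07 = $59.28
Life insurance premium: $76.28
Total deductions = $79.68 + $48.52 + $8.62 + $156.37 + $5.08 + $59.28 + $76.28 = $433.83
Net pay = $846.80 − $433.83 = $412.97

$412.97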